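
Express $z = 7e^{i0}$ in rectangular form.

a = r cos θ = 7 * 1 = 7
b = r sin θ = 7 * 0 = 0
z = 7


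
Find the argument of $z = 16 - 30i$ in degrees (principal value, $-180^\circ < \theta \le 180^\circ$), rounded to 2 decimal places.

θ = arctan(b/a) = arctan(-30/16) (quadrant-adjusted) = -61.93°


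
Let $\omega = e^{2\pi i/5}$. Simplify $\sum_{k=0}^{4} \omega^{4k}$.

Let ζ = ω^4 = e^(2πi·4/5). Since 5 ∤ 4, ζ ≠ 1.
Sum = Σ_{k=0}^{4} ζ^k = (ζ^5 - 1)/(ζ - 1) = (ω^{4·5} - 1)/(ζ - 1) = (1 - 1)/(ζ - 1) = 0


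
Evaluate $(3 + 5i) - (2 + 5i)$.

(3 - 2) + (5 - 5)i = 1


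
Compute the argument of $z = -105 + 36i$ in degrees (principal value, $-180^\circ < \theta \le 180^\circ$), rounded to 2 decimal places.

θ = arctan(b/a) = arctan(36/-105) (quadrant-adjusted) = 161.08°


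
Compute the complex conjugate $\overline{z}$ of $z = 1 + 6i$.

If z = a + bi, then conjugate(z) = a - bi
conjugate(1 + 6i) = 1 - 6i


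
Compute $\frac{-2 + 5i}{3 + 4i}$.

Multiply numerator and denominator by conjugate (3 - 4i):
= (-2 + 5i)(3 - 4i) / (3^2 + 4^2)
= (14 + 23i) / 25
= 14/25 + (23/25)i


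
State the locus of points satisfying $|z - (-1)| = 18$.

|z - z0| = r describes a circle centered at z0 with radius r
Here z0 = -1 and r = 18
Locus: Circle centered at (-1, 0) with radius 18


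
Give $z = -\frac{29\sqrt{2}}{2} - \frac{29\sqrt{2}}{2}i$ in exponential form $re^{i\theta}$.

r = |z| = sqrt((-29*sqrt(2)/2)^2 + (-29*sqrt(2)/2)^2) = sqrt(841/2 + 841/2) = sqrt(841) = 29
θ = arctan(b/a) = arctan(-20.5061/-20.5061) (quadrant-adjusted) = -135° = -3π/4
z = 29e^(-i*3π/4)


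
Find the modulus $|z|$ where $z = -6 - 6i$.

|z| = sqrt(a^2 + b^2) = sqrt((-6)^2 + (-6)^2) = sqrt(72) = sqrt(72)


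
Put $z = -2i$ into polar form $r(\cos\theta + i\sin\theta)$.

r = |z| = sqrt(a^2 + b^2) = sqrt((0)^2 + (-2)^2) = sqrt(0 + 4) = sqrt(4) = 2
a = 0 and b < 0, so z lies on the negative imaginary axis: θ = 270°
z = 2(cos 270° + i sin 270°)


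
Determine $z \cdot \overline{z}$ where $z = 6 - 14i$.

z * conjugate(z) = |z|^2 = a^2 + b^2
= 6^2 + (-14)^2 = 232


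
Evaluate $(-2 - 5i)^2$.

(a + bi)^2 = a^2 - b^2 + 2abi
= (-2)^2 - (-5)^2 + 2*(-2)*(-5)i
= -21 + 20i


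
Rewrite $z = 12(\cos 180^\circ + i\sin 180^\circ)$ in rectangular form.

a = r cos θ = 12 * -1 = -12
b = r sin θ = 12 * 0 = 0
z = -12


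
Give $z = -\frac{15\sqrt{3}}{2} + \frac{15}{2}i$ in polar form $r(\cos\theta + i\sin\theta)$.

r = |z| = sqrt(a^2 + b^2) = sqrt((-15*sqrt(3)/2)^2 + (15/2)^2) = sqrt(675/4 + 225/4) = sqrt(225) = 15
θ = arctan(b/a) = arctan(7.5/-12.9904) (quadrant-adjusted) = 150°
z = 15(cos 150° + i sin 150°)


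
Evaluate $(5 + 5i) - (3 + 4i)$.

(5 - 3) + (5 - 4)i = 2 + i


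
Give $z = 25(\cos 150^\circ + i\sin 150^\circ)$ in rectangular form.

a = r cos θ = 25 * -sqrt(3)/2 = -25*sqrt(3)/2
b = r sin θ = 25 * 1/2 = 25/2
z = -25*sqrt(3)/2 + (25/2)i


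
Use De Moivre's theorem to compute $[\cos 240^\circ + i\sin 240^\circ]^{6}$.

By De Moivre: z^n = r^n(cos(nθ) + i sin(nθ))
= 1^6(cos(6*240°) + i sin(6*240°))
= 1(cos 0° + i sin 0°)
= 1


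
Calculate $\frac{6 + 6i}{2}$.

Divisor is real, so divide each part by 2:
= 3 + 3i


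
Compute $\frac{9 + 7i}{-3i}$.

Multiply numerator and denominator by conjugate (3i):
= (9 + 7i)(3i) / (0^2 + (-3)^2)
= (-21 + 27i) / 9
Divide through by 3: (-7 + 9i) / 3
= -7/3 + 3i


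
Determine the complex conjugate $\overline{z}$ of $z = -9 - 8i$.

If z = a + bi, then conjugate(z) = a - bi
conjugate(-9 - 8i) = -9 + 8i


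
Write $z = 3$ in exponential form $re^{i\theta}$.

r = |z| = sqrt((3)^2 + (0)^2) = sqrt(9 + 0) = sqrt(9) = 3
b = 0 and a > 0, so z lies on the positive real axis: θ = 0
z = 3e^(i*0) = 3


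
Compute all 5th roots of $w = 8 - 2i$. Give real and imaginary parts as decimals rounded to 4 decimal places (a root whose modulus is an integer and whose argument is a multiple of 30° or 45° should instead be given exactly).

|w| = sqrt(68) ≈ 8.246211, arg(w) ≈ 345.963757°
Root modulus = sqrt(68)^(1/5) ≈ 1.524933
Root arguments: θ_k = (arg(w) + 360°k)/5 for k = 0, 1, ..., 4
Compute each root as (root modulus)(cos θ_k + i sin θ_k) using full-precision intermediates, then round to 4 decimal places.
Roots: 0.5417 + 1.4255i, -1.1883 + 0.9557i, -1.2761 - 0.8348i, 0.3996 - 1.4716i, 1.5231 - 0.0747i


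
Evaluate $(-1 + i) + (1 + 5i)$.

(-1 + 1) + (1 + 5)i = 6i


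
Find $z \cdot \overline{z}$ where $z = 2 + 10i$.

z * conjugate(z) = |z|^2 = a^2 + b^2
= 2^2 + 10^2 = 104


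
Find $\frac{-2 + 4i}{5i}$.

Multiply numerator and denominator by conjugate (-5i):
= (-2 + 4i)(-5i) / (0^2 + 5^2)
= (20 + 10i) / 25
Divide through by 5: (4 + 2i) / 5
= 4/5 + (2/5)i


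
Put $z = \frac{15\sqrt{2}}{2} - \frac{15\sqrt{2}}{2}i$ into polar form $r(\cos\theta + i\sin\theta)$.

r = |z| = sqrt(a^2 + b^2) = sqrt((15*sqrt(2)/2)^2 + (-15*sqrt(2)/2)^2) = sqrt(225/2 + 225/2) = sqrt(225) = 15
θ = arctan(b/a) = arctan(-10.6066/10.6066) (quadrant-adjusted) = 315°
z = 15(cos 315° + i sin 315°)


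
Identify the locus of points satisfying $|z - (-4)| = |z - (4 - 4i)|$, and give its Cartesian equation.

|z - z1| = |z - z2| means z is equidistant from z1 and z2,
i.e. the perpendicular bisector of the segment from (-4, 0) to (4, -4) (midpoint (0, -2)).
With z = x + yi, square both sides:
(x - (-4))^2 + (y - 0)^2 = (x - 4)^2 + (y - (-4))^2
The x^2 and y^2 terms cancel: 16x + (-8)y = 32 - 16 = 16
Simplify: 2x - y = 2
Locus: Perpendicular bisector of the segment from (-4, 0) to (4, -4): the line 2x - y = 2


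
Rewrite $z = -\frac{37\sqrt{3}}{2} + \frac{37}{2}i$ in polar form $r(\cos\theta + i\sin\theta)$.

r = |z| = sqrt(a^2 + b^2) = sqrt((-37*sqrt(3)/2)^2 + (37/2)^2) = sqrt(4107/4 + 1369/4) = sqrt(1369) = 37
θ = arctan(b/a) = arctan(18.5/-32.0429) (quadrant-adjusted) = 150°
z = 37(cos 150° + i sin 150°)


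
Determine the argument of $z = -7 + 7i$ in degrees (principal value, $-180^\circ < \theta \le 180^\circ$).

θ = arctan(b/a) = arctan(7/-7) (quadrant-adjusted) = 135°


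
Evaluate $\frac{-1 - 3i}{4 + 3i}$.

Multiply numerator and denominator by conjugate (4 - 3i):
= (-1 - 3i)(4 - 3i) / (4^2 + 3^2)
= (-13 - 9i) / 25
= -13/25 - (9/25)i


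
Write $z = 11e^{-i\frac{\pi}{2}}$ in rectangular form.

a = r cos θ = 11 * 0 = 0
b = r sin θ = 11 * -1 = -11
z = -11i


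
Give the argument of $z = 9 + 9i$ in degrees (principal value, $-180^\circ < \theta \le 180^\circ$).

θ = arctan(b/a) = arctan(9/9) (quadrant-adjusted) = 45°


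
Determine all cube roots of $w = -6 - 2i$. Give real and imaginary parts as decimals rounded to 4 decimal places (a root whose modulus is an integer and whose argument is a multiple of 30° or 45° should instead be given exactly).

|w| = sqrt(40) ≈ 6.324555, arg(w) ≈ 198.434949°
Root modulus = sqrt(40)^(1/3) ≈ 1.849311
Root arguments: θ_k = (arg(w) + 360°k)/3 for k = 0, 1, ..., 2
Compute each root as (root modulus)(cos θ_k + i sin θ_k) using full-precision intermediates, then round to 4 decimal places.
Roots: 0.7479 + 1.6913i, -1.8387 - 0.1980i, 1.0908 - 1.4934i


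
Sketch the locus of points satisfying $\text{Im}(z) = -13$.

Im(z) = y where z = x + yi; the equation y = -13 is satisfied by all points with that y-coordinate
Locus: Horizontal line y = -13


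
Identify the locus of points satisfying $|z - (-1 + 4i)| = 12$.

|z - z0| = r describes a circle centered at z0 with radius r
Here z0 = -1 + 4i and r = 12
Locus: Circle centered at (-1, 4) with radius 12


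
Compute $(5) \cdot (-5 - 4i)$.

(a1*a2 - b1*b2) + (a1*b2 + b1*a2)i
= (-25 - 0) + (-20 + 0)i
= -25 - 20i


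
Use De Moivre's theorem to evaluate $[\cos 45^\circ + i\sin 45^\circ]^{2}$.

By De Moivre: z^n = r^n(cos(nθ) + i sin(nθ))
= 1^2(cos(2*45°) + i sin(2*45°))
= 1(cos 90° + i sin 90°)
= i


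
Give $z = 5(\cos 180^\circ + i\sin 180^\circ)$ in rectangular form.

a = r cos θ = 5 * -1 = -5
b = r sin θ = 5 * 0 = 0
z = -5


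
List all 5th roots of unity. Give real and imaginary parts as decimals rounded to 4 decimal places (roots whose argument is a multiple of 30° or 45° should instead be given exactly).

ω_k = e^(2πik/5) = cos(2πk/5) + i sin(2πk/5) for k = 0, 1, ..., 4
Roots: 1, 0.3090 + 0.9511i, -0.8090 + 0.5878i, -0.8090 - 0.5878i, 0.3090 - 0.9511i


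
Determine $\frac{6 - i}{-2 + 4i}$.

Multiply numerator and denominator by conjugate (-2 - 4i):
= (6 - i)(-2 - 4i) / ((-2)^2 + 4^2)
= (-16 - 22i) / 20
Divide through by 2: (-8 - 11i) / 10
= -4/5 - (11/10)i


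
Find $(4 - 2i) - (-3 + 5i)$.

(4 - (-3)) + (-2 - 5)i = 7 - 7i


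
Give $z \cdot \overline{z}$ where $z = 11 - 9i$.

z * conjugate(z) = |z|^2 = a^2 + b^2
= 11^2 + (-9)^2 = 202


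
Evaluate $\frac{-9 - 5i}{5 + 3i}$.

Multiply numerator and denominator by conjugate (5 - 3i):
= (-9 - 5i)(5 - 3i) / (5^2 + 3^2)
= (-60 + 2i) / 34
Divide through by 2: (-30 + i) / 17
= -30/17 + (1/17)i


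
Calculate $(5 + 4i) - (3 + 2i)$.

(5 - 3) + (4 - 2)i = 2 + 2i


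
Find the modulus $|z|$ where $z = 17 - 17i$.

|z| = sqrt(a^2 + b^2) = sqrt(17^2 + (-17)^2) = sqrt(578) = sqrt(578)


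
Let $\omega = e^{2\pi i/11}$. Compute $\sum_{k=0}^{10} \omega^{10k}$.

Let ζ = ω^10 = e^(2πi·10/11). Since 11 ∤ 10, ζ ≠ 1.
Sum = Σ_{k=0}^{10} ζ^k = (ζ^11 - 1)/(ζ - 1) = (ω^{10·11} - 1)/(ζ - 1) = (1 - 1)/(ζ - 1) = 0


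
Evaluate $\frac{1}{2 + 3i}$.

Multiply numerator and denominator by conjugate (2 - 3i):
= (1)(2 - 3i) / (2^2 + 3^2)
= (2 - 3i) / 13
= 2/13 - (3/13)i


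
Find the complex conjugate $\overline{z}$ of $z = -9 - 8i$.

If z = a + bi, then conjugate(z) = a - bi
conjugate(-9 - 8i) = -9 + 8i


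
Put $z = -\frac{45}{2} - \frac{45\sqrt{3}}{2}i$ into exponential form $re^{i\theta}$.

r = |z| = sqrt((-45/2)^2 + (-45*sqrt(3)/2)^2) = sqrt(2025/4 + 6075/4) = sqrt(2025) = 45
θ = arctan(b/a) = arctan(-38.9711/-22.5) (quadrant-adjusted) = 240° = 4π/3
z = 45e^(i*4π/3)


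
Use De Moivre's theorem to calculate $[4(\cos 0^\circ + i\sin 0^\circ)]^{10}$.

By De Moivre: z^n = r^n(cos(nθ) + i sin(nθ))
= 4^10(cos(10*0°) + i sin(10*0°))
= 1048576(cos 0° + i sin 0°)
= 1048576


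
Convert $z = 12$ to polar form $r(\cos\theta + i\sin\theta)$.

r = |z| = sqrt(a^2 + b^2) = sqrt((12)^2 + (0)^2) = sqrt(144 + 0) = sqrt(144) = 12
b = 0 and a > 0, so z lies on the positive real axis: θ = 0°
z = 12(cos 0° + i sin 0°)


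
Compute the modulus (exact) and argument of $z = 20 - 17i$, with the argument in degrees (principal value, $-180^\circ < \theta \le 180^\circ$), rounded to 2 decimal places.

|z| = sqrt(20^2 + (-17)^2) = sqrt(689)
arg(z) = arctan(b/a) = arctan(-17/20) (quadrant-adjusted) = -40.36°


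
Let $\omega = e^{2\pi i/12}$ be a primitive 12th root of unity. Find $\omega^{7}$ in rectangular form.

ω^7 = e^(2πi·7/12) = e^(i·7π/6)
= cos(7π/6) + i sin(7π/6)
= -sqrt(3)/2 - (1/2)i


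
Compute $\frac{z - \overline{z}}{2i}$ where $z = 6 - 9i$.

z - conjugate(z) = 2bi
(z - conjugate(z))/(2i) = 2bi/(2i) = b = -9


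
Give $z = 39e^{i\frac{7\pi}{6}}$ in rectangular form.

a = r cos θ = 39 * -sqrt(3)/2 = -39*sqrt(3)/2
b = r sin θ = 39 * -1/2 = -39/2
z = -39*sqrt(3)/2 - (39/2)i


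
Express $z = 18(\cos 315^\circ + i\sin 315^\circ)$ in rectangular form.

a = r cos θ = 18 * sqrt(2)/2 = 9*sqrt(2)
b = r sin θ = 18 * -sqrt(2)/2 = -9*sqrt(2)
z = 9*sqrt(2) - 9*sqrt(2)i


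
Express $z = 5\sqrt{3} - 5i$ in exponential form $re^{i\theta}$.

r = |z| = sqrt((5*sqrt(3))^2 + (-5)^2) = sqrt(75 + 25) = sqrt(100) = 10
θ = arctan(b/a) = arctan(-5/8.6603) (quadrant-adjusted) = -30° = -π/6
z = 10e^(-i*π/6)


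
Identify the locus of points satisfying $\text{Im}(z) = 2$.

Im(z) = y where z = x + yi; the equation y = 2 is satisfied by all points with that y-coordinate
Locus: Horizontal line y = 2


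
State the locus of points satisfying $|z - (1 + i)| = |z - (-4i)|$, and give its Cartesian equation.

|z - z1| = |z - z2| means z is equidistant from z1 and z2,
i.e. the perpendicular bisector of the segment from (1, 1) to (0, -4) (midpoint (1/2, -3/2)).
With z = x + yi, square both sides:
(x - 1)^2 + (y - 1)^2 = (x - 0)^2 + (y - (-4))^2
The x^2 and y^2 terms cancel: -2x + (-10)y = 16 - 2 = 14
Simplify: x + 5y = -7
Locus: Perpendicular bisector of the segment from (1, 1) to (0, -4): the line x + 5y = -7


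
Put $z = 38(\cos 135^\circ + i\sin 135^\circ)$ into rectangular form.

a = r cos θ = 38 * -sqrt(2)/2 = -19*sqrt(2)
b = r sin θ = 38 * sqrt(2)/2 = 19*sqrt(2)
z = -19*sqrt(2) + 19*sqrt(2)i


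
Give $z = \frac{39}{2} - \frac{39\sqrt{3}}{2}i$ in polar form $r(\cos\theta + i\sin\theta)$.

r = |z| = sqrt(a^2 + b^2) = sqrt((39/2)^2 + (-39*sqrt(3)/2)^2) = sqrt(1521/4 + 4563/4) = sqrt(1521) = 39
θ = arctan(b/a) = arctan(-33.775/19.5) (quadrant-adjusted) = 300°
z = 39(cos 300° + i sin 300°)


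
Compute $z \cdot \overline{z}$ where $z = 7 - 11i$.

z * conjugate(z) = |z|^2 = a^2 + b^2
= 7^2 + (-11)^2 = 170


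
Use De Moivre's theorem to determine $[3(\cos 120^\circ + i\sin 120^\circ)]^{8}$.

By De Moivre: z^n = r^n(cos(nθ) + i sin(nθ))
= 3^8(cos(8*120°) + i sin(8*120°))
= 6561(cos 240° + i sin 240°)
= -6561/2 - (6561*sqrt(3)/2)i


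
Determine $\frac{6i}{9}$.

Divisor is real, so divide each part by 9:
= 0 + (2/3)i


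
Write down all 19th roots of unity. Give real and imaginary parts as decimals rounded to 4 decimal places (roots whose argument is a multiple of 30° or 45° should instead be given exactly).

ω_k = e^(2πik/19) = cos(2πk/19) + i sin(2πk/19) for k = 0, 1, ..., 18
Roots: 1, 0.9458 + 0.3247i, 0.7891 + 0.6142i, 0.5469 + 0.8372i, 0.2455 + 0.9694i, -0.0826 + 0.9966i, -0.4017 + 0.9158i, -0.6773 + 0.7357i, -0.8795 + 0.4759i, -0.9864 + 0.1646i, -0.9864 - 0.1646i, -0.8795 - 0.4759i, -0.6773 - 0.7357i, -0.4017 - 0.9158i, -0.0826 - 0.9966i, 0.2455 - 0.9694i, 0.5469 - 0.8372i, 0.7891 - 0.6142i, 0.9458 - 0.3247i


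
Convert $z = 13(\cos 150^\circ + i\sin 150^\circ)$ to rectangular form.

a = r cos θ = 13 * -sqrt(3)/2 = -13*sqrt(3)/2
b = r sin θ = 13 * 1/2 = 13/2
z = -13*sqrt(3)/2 + (13/2)i


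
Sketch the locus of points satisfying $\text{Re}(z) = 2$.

Re(z) = x where z = x + yi; the equation x = 2 is satisfied by all points with that x-coordinate
Locus: Vertical line x = 2


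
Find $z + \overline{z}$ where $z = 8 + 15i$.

z + conjugate(z) = (a + bi) + (a - bi) = 2a
= 2 * 8 = 16


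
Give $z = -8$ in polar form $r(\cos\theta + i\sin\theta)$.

r = |z| = sqrt(a^2 + b^2) = sqrt((-8)^2 + (0)^2) = sqrt(64 + 0) = sqrt(64) = 8
b = 0 and a < 0, so z lies on the negative real axis: θ = 180°
z = 8(cos 180° + i sin 180°)


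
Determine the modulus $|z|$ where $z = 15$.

|z| = sqrt(a^2 + b^2) = sqrt(15^2 + 0^2) = sqrt(225) = 15


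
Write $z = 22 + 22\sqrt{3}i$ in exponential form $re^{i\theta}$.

r = |z| = sqrt((22)^2 + (22*sqrt(3))^2) = sqrt(484 + 1452) = sqrt(1936) = 44
θ = arctan(b/a) = arctan(38.1051/22) (quadrant-adjusted) = 60° = π/3
z = 44e^(i*π/3)


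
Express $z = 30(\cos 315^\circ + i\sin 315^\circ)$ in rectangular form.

a = r cos θ = 30 * sqrt(2)/2 = 15*sqrt(2)
b = r sin θ = 30 * -sqrt(2)/2 = -15*sqrt(2)
z = 15*sqrt(2) - 15*sqrt(2)i


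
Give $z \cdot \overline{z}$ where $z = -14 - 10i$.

z * conjugate(z) = |z|^2 = a^2 + b^2
= (-14)^2 + (-10)^2 = 296


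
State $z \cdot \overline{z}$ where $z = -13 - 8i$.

z * conjugate(z) = |z|^2 = a^2 + b^2
= (-13)^2 + (-8)^2 = 233


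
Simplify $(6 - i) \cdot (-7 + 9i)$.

(a1*a2 - b1*b2) + (a1*b2 + b1*a2)i
= (-42 - (-9)) + (54 + 7)i
= -33 + 61i


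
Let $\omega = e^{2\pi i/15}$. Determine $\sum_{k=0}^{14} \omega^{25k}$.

Let ζ = ω^25 = e^(2πi·25/15). Since 15 ∤ 25, ζ ≠ 1.
Sum = Σ_{k=0}^{14} ζ^k = (ζ^15 - 1)/(ζ - 1) = (ω^{25·15} - 1)/(ζ - 1) = (1 - 1)/(ζ - 1) = 0


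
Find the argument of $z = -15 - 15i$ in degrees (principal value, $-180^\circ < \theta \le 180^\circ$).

θ = arctan(b/a) = arctan(-15/-15) (quadrant-adjusted) = -135°


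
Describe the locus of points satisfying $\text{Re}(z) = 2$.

Re(z) = x where z = x + yi; the equation x = 2 is satisfied by all points with that x-coordinate
Locus: Vertical line x = 2


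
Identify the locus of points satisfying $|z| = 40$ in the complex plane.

|z| = 40 means sqrt(x^2 + y^2) = 40
This is a circle of radius 40 centered at the origin


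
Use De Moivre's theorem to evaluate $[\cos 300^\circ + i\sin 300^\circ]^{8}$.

By De Moivre: z^n = r^n(cos(nθ) + i sin(nθ))
= 1^8(cos(8*300°) + i sin(8*300°))
= 1(cos 240° + i sin 240°)
= -1/2 - (sqrt(3)/2)i


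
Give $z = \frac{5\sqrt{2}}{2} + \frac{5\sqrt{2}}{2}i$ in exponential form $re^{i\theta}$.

r = |z| = sqrt((5*sqrt(2)/2)^2 + (5*sqrt(2)/2)^2) = sqrt(25/2 + 25/2) = sqrt(25) = 5
θ = arctan(b/a) = arctan(3.5355/3.5355) (quadrant-adjusted) = 45° = π/4
z = 5e^(i*π/4)


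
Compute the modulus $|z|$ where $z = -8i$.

|z| = sqrt(a^2 + b^2) = sqrt(0^2 + (-8)^2) = sqrt(64) = 8


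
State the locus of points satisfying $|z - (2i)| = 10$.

|z - z0| = r describes a circle centered at z0 with radius r
Here z0 = 2i and r = 10
Locus: Circle centered at (0, 2) with radius 10


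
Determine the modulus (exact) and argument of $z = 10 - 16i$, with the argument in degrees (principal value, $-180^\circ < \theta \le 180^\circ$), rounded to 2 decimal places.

|z| = sqrt(10^2 + (-16)^2) = sqrt(356)
arg(z) = arctan(b/a) = arctan(-16/10) (quadrant-adjusted) = -57.99°


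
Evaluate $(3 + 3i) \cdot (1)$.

(a1*a2 - b1*b2) + (a1*b2 + b1*a2)i
= (3 - 0) + (0 + 3)i
= 3 + 3i


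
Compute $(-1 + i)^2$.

(a + bi)^2 = a^2 - b^2 + 2abi
= (-1)^2 - 1^2 + 2*(-1)*1i
= -2i


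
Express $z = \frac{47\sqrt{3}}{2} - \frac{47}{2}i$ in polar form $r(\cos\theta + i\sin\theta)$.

r = |z| = sqrt(a^2 + b^2) = sqrt((47*sqrt(3)/2)^2 + (-47/2)^2) = sqrt(6627/4 + 2209/4) = sqrt(2209) = 47
θ = arctan(b/a) = arctan(-23.5/40.7032) (quadrant-adjusted) = 330°
z = 47(cos 330° + i sin 330°)


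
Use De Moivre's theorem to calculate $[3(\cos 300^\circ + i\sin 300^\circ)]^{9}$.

By De Moivre: z^n = r^n(cos(nθ) + i sin(nθ))
= 3^9(cos(9*300°) + i sin(9*300°))
= 19683(cos 180° + i sin 180°)
= -19683


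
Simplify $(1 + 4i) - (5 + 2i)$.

(1 - 5) + (4 - 2)i = -4 + 2i


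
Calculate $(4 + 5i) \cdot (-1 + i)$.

(a1*a2 - b1*b2) + (a1*b2 + b1*a2)i
= (-4 - 5) + (4 + (-5))i
= -9 - i


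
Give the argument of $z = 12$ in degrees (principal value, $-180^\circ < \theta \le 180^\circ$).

b = 0 and a > 0, so z lies on the positive real axis: θ = 0°


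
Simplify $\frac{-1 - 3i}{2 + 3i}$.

Multiply numerator and denominator by conjugate (2 - 3i):
= (-1 - 3i)(2 - 3i) / (2^2 + 3^2)
= (-11 - 3i) / 13
= -11/13 - (3/13)i


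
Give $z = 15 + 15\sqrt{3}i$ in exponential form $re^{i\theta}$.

r = |z| = sqrt((15)^2 + (15*sqrt(3))^2) = sqrt(225 + 675) = sqrt(900) = 30
θ = arctan(b/a) = arctan(25.9808/15) (quadrant-adjusted) = 60° = π/3
z = 30e^(i*π/3)


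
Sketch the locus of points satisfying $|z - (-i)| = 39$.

|z - z0| = r describes a circle centered at z0 with radius r
Here z0 = -i and r = 39
Locus: Circle centered at (0, -1) with radius 39


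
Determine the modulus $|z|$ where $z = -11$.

|z| = sqrt(a^2 + b^2) = sqrt((-11)^2 + 0^2) = sqrt(121) = 11


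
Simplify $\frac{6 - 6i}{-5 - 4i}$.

Multiply numerator and denominator by conjugate (-5 + 4i):
= (6 - 6i)(-5 + 4i) / ((-5)^2 + (-4)^2)
= (-6 + 54i) / 41
= -6/41 + (54/41)i


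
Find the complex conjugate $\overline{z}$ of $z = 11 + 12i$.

If z = a + bi, then conjugate(z) = a - bi
conjugate(11 + 12i) = 11 - 12i


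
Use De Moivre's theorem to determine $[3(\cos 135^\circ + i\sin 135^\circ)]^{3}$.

By De Moivre: z^n = r^n(cos(nθ) + i sin(nθ))
= 3^3(cos(3*135°) + i sin(3*135°))
= 27(cos 45° + i sin 45°)
= 27*sqrt(2)/2 + (27*sqrt(2)/2)i


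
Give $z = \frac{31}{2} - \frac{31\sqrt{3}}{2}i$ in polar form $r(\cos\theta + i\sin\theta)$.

r = |z| = sqrt(a^2 + b^2) = sqrt((31/2)^2 + (-31*sqrt(3)/2)^2) = sqrt(961/4 + 2883/4) = sqrt(961) = 31
θ = arctan(b/a) = arctan(-26.8468/15.5) (quadrant-adjusted) = 300°
z = 31(cos 300° + i sin 300°)


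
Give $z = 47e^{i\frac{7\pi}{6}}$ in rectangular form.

a = r cos θ = 47 * -sqrt(3)/2 = -47*sqrt(3)/2
b = r sin θ = 47 * -1/2 = -47/2
z = -47*sqrt(3)/2 - (47/2)i


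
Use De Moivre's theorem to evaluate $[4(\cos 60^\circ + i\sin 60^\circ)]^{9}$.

By De Moivre: z^n = r^n(cos(nθ) + i sin(nθ))
= 4^9(cos(9*60°) + i sin(9*60°))
= 262144(cos 180° + i sin 180°)
= -262144


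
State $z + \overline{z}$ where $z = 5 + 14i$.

z + conjugate(z) = (a + bi) + (a - bi) = 2a
= 2 * 5 = 10


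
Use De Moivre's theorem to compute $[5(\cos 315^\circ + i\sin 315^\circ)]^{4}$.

By De Moivre: z^n = r^n(cos(nθ) + i sin(nθ))
= 5^4(cos(4*315°) + i sin(4*315°))
= 625(cos 180° + i sin 180°)
= -625


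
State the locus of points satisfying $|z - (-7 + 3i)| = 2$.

|z - z0| = r describes a circle centered at z0 with radius r
Here z0 = -7 + 3i and r = 2
Locus: Circle centered at (-7, 3) with radius 2


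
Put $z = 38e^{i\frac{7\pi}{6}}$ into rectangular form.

a = r cos θ = 38 * -sqrt(3)/2 = -19*sqrt(3)
b = r sin θ = 38 * -1/2 = -19
z = -19*sqrt(3) - 19i


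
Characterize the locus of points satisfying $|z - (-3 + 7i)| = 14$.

|z - z0| = r describes a circle centered at z0 with radius r
Here z0 = -3 + 7i and r = 14
Locus: Circle centered at (-3, 7) with radius 14


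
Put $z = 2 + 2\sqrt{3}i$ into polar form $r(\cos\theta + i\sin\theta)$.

r = |z| = sqrt(a^2 + b^2) = sqrt((2)^2 + (2*sqrt(3))^2) = sqrt(4 + 12) = sqrt(16) = 4
θ = arctan(b/a) = arctan(3.4641/2) (quadrant-adjusted) = 60°
z = 4(cos 60° + i sin 60°)


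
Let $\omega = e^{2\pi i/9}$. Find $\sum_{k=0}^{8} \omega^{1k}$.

Let ζ = ω^1 = e^(2πi·1/9). Since 9 ∤ 1, ζ ≠ 1.
Sum = Σ_{k=0}^{8} ζ^k = (ζ^9 - 1)/(ζ - 1) = (ω^{1·9} - 1)/(ζ - 1) = (1 - 1)/(ζ - 1) = 0


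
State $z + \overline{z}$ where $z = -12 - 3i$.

z + conjugate(z) = (a + bi) + (a - bi) = 2a
= 2 * (-12) = -24


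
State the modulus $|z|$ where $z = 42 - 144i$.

|z| = sqrt(a^2 + b^2) = sqrt(42^2 + (-144)^2) = sqrt(22500) = 150


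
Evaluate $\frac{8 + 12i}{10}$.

Divisor is real, so divide each part by 10:
= 4/5 + (6/5)i


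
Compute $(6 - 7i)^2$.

(a + bi)^2 = a^2 - b^2 + 2abi
= 6^2 - (-7)^2 + 2*6*(-7)i
= -13 - 84i


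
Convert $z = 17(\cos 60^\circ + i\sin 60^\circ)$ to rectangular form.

a = r cos θ = 17 * 1/2 = 17/2
b = r sin θ = 17 * sqrt(3)/2 = 17*sqrt(3)/2
z = 17/2 + (17*sqrt(3)/2)i


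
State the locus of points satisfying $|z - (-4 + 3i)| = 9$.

|z - z0| = r describes a circle centered at z0 with radius r
Here z0 = -4 + 3i and r = 9
Locus: Circle centered at (-4, 3) with radius 9


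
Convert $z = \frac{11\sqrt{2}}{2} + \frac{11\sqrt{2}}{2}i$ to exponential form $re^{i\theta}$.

r = |z| = sqrt((11*sqrt(2)/2)^2 + (11*sqrt(2)/2)^2) = sqrt(121/2 + 121/2) = sqrt(121) = 11
θ = arctan(b/a) = arctan(7.7782/7.7782) (quadrant-adjusted) = 45° = π/4
z = 11e^(i*π/4)


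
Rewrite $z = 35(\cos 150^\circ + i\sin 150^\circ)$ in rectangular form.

a = r cos θ = 35 * -sqrt(3)/2 = -35*sqrt(3)/2
b = r sin θ = 35 * 1/2 = 35/2
z = -35*sqrt(3)/2 + (35/2)i


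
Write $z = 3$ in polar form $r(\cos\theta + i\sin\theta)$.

r = |z| = sqrt(a^2 + b^2) = sqrt((3)^2 + (0)^2) = sqrt(9 + 0) = sqrt(9) = 3
b = 0 and a > 0, so z lies on the positive real axis: θ = 0°
z = 3(cos 0° + i sin 0°)


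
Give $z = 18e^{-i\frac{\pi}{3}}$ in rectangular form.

a = r cos θ = 18 * 1/2 = 9
b = r sin θ = 18 * -sqrt(3)/2 = -9*sqrt(3)
z = 9 - 9*sqrt(3)i


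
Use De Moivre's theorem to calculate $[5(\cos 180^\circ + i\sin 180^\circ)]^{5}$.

By De Moivre: z^n = r^n(cos(nθ) + i sin(nθ))
= 5^5(cos(5*180°) + i sin(5*180°))
= 3125(cos 180° + i sin 180°)
= -3125


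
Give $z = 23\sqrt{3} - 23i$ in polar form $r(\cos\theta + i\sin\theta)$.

r = |z| = sqrt(a^2 + b^2) = sqrt((23*sqrt(3))^2 + (-23)^2) = sqrt(1587 + 529) = sqrt(2116) = 46
θ = arctan(b/a) = arctan(-23/39.8372) (quadrant-adjusted) = 330°
z = 46(cos 330° + i sin 330°)


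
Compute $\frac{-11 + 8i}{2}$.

Divisor is real, so divide each part by 2:
= -11/2 + 4i


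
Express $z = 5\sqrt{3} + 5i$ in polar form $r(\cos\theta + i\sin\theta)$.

r = |z| = sqrt(a^2 + b^2) = sqrt((5*sqrt(3))^2 + (5)^2) = sqrt(75 + 25) = sqrt(100) = 10
θ = arctan(b/a) = arctan(5/8.6603) (quadrant-adjusted) = 30°
z = 10(cos 30° + i sin 30°)


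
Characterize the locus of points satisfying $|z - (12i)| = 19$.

|z - z0| = r describes a circle centered at z0 with radius r
Here z0 = 12i and r = 19
Locus: Circle centered at (0, 12) with radius 19


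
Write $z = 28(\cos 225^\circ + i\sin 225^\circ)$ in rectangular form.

a = r cos θ = 28 * -sqrt(2)/2 = -14*sqrt(2)
b = r sin θ = 28 * -sqrt(2)/2 = -14*sqrt(2)
z = -14*sqrt(2) - 14*sqrt(2)i


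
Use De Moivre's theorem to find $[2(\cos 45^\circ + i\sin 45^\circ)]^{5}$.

By De Moivre: z^n = r^n(cos(nθ) + i sin(nθ))
= 2^5(cos(5*45°) + i sin(5*45°))
= 32(cos 225° + i sin 225°)
= -16*sqrt(2) - 16*sqrt(2)i


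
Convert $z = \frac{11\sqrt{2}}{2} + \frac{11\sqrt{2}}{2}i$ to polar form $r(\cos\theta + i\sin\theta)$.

r = |z| = sqrt(a^2 + b^2) = sqrt((11*sqrt(2)/2)^2 + (11*sqrt(2)/2)^2) = sqrt(121/2 + 121/2) = sqrt(121) = 11
θ = arctan(b/a) = arctan(7.7782/7.7782) (quadrant-adjusted) = 45°
z = 11(cos 45° + i sin 45°)


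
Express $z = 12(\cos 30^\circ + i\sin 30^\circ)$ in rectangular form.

a = r cos θ = 12 * sqrt(3)/2 = 6*sqrt(3)
b = r sin θ = 12 * 1/2 = 6
z = 6*sqrt(3) + 6i


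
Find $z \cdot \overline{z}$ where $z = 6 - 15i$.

z * conjugate(z) = |z|^2 = a^2 + b^2
= 6^2 + (-15)^2 = 261


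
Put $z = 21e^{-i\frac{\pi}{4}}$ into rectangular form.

a = r cos θ = 21 * sqrt(2)/2 = 21*sqrt(2)/2
b = r sin θ = 21 * -sqrt(2)/2 = -21*sqrt(2)/2
z = 21*sqrt(2)/2 - (21*sqrt(2)/2)i


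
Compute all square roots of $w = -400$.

|w| = 400, arg(w) = 180°
Root modulus = 400^(1/2) = 20
Root arguments: θ_k = (180° + 360°k)/2 for k = 0, 1, ..., 1
Roots: 20i, -20i


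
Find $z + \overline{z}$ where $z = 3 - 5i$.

z + conjugate(z) = (a + bi) + (a - bi) = 2a
= 2 * 3 = 6


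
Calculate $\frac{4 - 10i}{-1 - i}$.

Multiply numerator and denominator by conjugate (-1 + i):
= (4 - 10i)(-1 + i) / ((-1)^2 + (-1)^2)
= (6 + 14i) / 2
= 3 + 7i


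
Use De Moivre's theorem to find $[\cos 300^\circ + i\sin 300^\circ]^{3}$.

By De Moivre: z^n = r^n(cos(nθ) + i sin(nθ))
= 1^3(cos(3*300°) + i sin(3*300°))
= 1(cos 180° + i sin 180°)
= -1


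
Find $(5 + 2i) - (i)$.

(5 - 0) + (2 - 1)i = 5 + i


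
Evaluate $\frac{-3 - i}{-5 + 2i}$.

Multiply numerator and denominator by conjugate (-5 - 2i):
= (-3 - i)(-5 - 2i) / ((-5)^2 + 2^2)
= (13 + 11i) / 29
= 13/29 + (11/29)i


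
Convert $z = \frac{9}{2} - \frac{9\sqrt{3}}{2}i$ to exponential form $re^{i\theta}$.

r = |z| = sqrt((9/2)^2 + (-9*sqrt(3)/2)^2) = sqrt(81/4 + 243/4) = sqrt(81) = 9
θ = arctan(b/a) = arctan(-7.7942/4.5) (quadrant-adjusted) = -60° = -π/3
z = 9e^(-i*π/3)


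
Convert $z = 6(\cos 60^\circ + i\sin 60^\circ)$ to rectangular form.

a = r cos θ = 6 * 1/2 = 3
b = r sin θ = 6 * sqrt(3)/2 = 3*sqrt(3)
z = 3 + 3*sqrt(3)i


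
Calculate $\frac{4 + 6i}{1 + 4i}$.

Multiply numerator and denominator by conjugate (1 - 4i):
= (4 + 6i)(1 - 4i) / (1^2 + 4^2)
= (28 - 10i) / 17
= 28/17 - (10/17)i


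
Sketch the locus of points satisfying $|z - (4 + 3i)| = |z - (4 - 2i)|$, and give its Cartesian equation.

|z - z1| = |z - z2| means z is equidistant from z1 and z2,
i.e. the perpendicular bisector of the segment from (4, 3) to (4, -2) (midpoint (4, 1/2)).
With z = x + yi, square both sides:
(x - 4)^2 + (y - 3)^2 = (x - 4)^2 + (y - (-2))^2
The x^2 and y^2 terms cancel: 0x + (-10)y = 20 - 25 = -5
Simplify: y = 1/2
Locus: Perpendicular bisector of the segment from (4, 3) to (4, -2): the line y = 1/2


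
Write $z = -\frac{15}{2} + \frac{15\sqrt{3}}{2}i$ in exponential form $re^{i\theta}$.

r = |z| = sqrt((-15/2)^2 + (15*sqrt(3)/2)^2) = sqrt(225/4 + 675/4) = sqrt(225) = 15
θ = arctan(b/a) = arctan(12.9904/-7.5) (quadrant-adjusted) = 120° = 2π/3
z = 15e^(i*2π/3)


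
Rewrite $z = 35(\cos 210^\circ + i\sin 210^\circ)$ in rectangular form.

a = r cos θ = 35 * -sqrt(3)/2 = -35*sqrt(3)/2
b = r sin θ = 35 * -1/2 = -35/2
z = -35*sqrt(3)/2 - (35/2)i


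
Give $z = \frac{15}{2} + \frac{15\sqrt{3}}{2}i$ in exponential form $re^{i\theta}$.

r = |z| = sqrt((15/2)^2 + (15*sqrt(3)/2)^2) = sqrt(225/4 + 675/4) = sqrt(225) = 15
θ = arctan(b/a) = arctan(12.9904/7.5) (quadrant-adjusted) = 60° = π/3
z = 15e^(i*π/3)


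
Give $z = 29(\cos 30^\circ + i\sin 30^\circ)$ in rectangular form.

a = r cos θ = 29 * sqrt(3)/2 = 29*sqrt(3)/2
b = r sin θ = 29 * 1/2 = 29/2
z = 29*sqrt(3)/2 + (29/2)i


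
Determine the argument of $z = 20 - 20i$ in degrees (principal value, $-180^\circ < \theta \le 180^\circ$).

θ = arctan(b/a) = arctan(-20/20) (quadrant-adjusted) = -45°


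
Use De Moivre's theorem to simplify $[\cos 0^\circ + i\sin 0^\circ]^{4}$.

By De Moivre: z^n = r^n(cos(nθ) + i sin(nθ))
= 1^4(cos(4*0°) + i sin(4*0°))
= 1(cos 0° + i sin 0°)
= 1


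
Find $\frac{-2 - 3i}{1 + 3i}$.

Multiply numerator and denominator by conjugate (1 - 3i):
= (-2 - 3i)(1 - 3i) / (1^2 + 3^2)
= (-11 + 3i) / 10
= -11/10 + (3/10)i


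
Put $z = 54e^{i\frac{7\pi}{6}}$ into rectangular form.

a = r cos θ = 54 * -sqrt(3)/2 = -27*sqrt(3)
b = r sin θ = 54 * -1/2 = -27
z = -27*sqrt(3) - 27i


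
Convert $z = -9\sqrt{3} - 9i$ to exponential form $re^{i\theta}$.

r = |z| = sqrt((-9*sqrt(3))^2 + (-9)^2) = sqrt(243 + 81) = sqrt(324) = 18
θ = arctan(b/a) = arctan(-9/-15.5885) (quadrant-adjusted) = -150° = -5π/6
z = 18e^(-i*5π/6)


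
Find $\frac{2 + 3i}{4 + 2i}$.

Multiply numerator and denominator by conjugate (4 - 2i):
= (2 + 3i)(4 - 2i) / (4^2 + 2^2)
= (14 + 8i) / 20
Divide through by 2: (7 + 4i) / 10
= 7/10 + (2/5)i


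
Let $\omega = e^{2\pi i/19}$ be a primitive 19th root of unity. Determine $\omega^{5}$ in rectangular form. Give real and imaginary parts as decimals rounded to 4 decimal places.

ω^5 = e^(2πi·5/19) = e^(i·10π/19)
= cos(10π/19) + i sin(10π/19)
= -0.0826 + 0.9966i


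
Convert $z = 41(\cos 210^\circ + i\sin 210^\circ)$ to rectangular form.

a = r cos θ = 41 * -sqrt(3)/2 = -41*sqrt(3)/2
b = r sin θ = 41 * -1/2 = -41/2
z = -41*sqrt(3)/2 - (41/2)i


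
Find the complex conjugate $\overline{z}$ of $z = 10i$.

If z = a + bi, then conjugate(z) = a - bi
conjugate(10i) = -10i


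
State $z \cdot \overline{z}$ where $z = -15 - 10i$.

z * conjugate(z) = |z|^2 = a^2 + b^2
= (-15)^2 + (-10)^2 = 325


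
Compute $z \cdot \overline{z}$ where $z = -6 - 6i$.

z * conjugate(z) = |z|^2 = a^2 + b^2
= (-6)^2 + (-6)^2 = 72


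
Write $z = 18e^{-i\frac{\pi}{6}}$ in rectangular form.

a = r cos θ = 18 * sqrt(3)/2 = 9*sqrt(3)
b = r sin θ = 18 * -1/2 = -9
z = 9*sqrt(3) - 9i


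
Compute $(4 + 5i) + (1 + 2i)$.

(4 + 1) + (5 + 2)i = 5 + 7i


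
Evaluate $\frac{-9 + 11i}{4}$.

Divisor is real, so divide each part by 4:
= -9/4 + (11/4)i


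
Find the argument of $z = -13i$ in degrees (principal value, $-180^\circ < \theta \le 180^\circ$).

a = 0 and b < 0, so z lies on the negative imaginary axis: θ = -90°


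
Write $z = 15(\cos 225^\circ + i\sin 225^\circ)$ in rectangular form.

a = r cos θ = 15 * -sqrt(2)/2 = -15*sqrt(2)/2
b = r sin θ = 15 * -sqrt(2)/2 = -15*sqrt(2)/2
z = -15*sqrt(2)/2 - (15*sqrt(2)/2)i


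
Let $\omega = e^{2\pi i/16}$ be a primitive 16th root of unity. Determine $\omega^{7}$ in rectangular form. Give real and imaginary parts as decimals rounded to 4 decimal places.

ω^7 = e^(2πi·7/16) = e^(i·7π/8)
= cos(7π/8) + i sin(7π/8)
= -0.9239 + 0.3827i


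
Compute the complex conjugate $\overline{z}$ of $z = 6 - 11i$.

If z = a + bi, then conjugate(z) = a - bi
conjugate(6 - 11i) = 6 + 11i


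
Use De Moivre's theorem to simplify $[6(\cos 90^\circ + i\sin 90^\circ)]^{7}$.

By De Moivre: z^n = r^n(cos(nθ) + i sin(nθ))
= 6^7(cos(7*90°) + i sin(7*90°))
= 279936(cos 270° + i sin 270°)
= -279936i


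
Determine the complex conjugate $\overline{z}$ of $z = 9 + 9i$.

If z = a + bi, then conjugate(z) = a - bi
conjugate(9 + 9i) = 9 - 9i


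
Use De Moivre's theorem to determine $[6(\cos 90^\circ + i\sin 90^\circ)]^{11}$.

By De Moivre: z^n = r^n(cos(nθ) + i sin(nθ))
= 6^11(cos(11*90°) + i sin(11*90°))
= 362797056(cos 270° + i sin 270°)
= -362797056i


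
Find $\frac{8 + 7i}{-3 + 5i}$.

Multiply numerator and denominator by conjugate (-3 - 5i):
= (8 + 7i)(-3 - 5i) / ((-3)^2 + 5^2)
= (11 - 61i) / 34
= 11/34 - (61/34)i


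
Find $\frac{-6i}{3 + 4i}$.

Multiply numerator and denominator by conjugate (3 - 4i):
= (-6i)(3 - 4i) / (3^2 + 4^2)
= (-24 - 18i) / 25
= -24/25 - (18/25)i


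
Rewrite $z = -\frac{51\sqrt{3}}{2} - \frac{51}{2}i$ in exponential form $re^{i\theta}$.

r = |z| = sqrt((-51*sqrt(3)/2)^2 + (-51/2)^2) = sqrt(7803/4 + 2601/4) = sqrt(2601) = 51
θ = arctan(b/a) = arctan(-25.5/-44.1673) (quadrant-adjusted) = -150° = -5π/6
z = 51e^(-i*5π/6)


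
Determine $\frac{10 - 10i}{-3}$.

Divisor is real, so divide each part by -3:
= -10/3 + (10/3)i


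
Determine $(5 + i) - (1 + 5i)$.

(5 - 1) + (1 - 5)i = 4 - 4i


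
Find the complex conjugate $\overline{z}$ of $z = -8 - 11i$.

If z = a + bi, then conjugate(z) = a - bi
conjugate(-8 - 11i) = -8 + 11i


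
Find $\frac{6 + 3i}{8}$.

Divisor is real, so divide each part by 8:
= 3/4 + (3/8)i


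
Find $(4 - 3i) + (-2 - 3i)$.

(4 + (-2)) + (-3 + (-3))i = 2 - 6i


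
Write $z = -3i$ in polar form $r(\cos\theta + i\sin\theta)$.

r = |z| = sqrt(a^2 + b^2) = sqrt((0)^2 + (-3)^2) = sqrt(0 + 9) = sqrt(9) = 3
a = 0 and b < 0, so z lies on the negative imaginary axis: θ = 270°
z = 3(cos 270° + i sin 270°)


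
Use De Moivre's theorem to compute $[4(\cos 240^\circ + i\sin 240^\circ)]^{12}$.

By De Moivre: z^n = r^n(cos(nθ) + i sin(nθ))
= 4^12(cos(12*240°) + i sin(12*240°))
= 16777216(cos 0° + i sin 0°)
= 16777216


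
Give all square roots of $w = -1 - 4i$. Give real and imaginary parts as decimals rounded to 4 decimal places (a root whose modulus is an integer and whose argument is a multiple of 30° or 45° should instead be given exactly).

|w| = sqrt(17) ≈ 4.123106, arg(w) ≈ 255.963757°
Root modulus = sqrt(17)^(1/2) ≈ 2.030543
Root arguments: θ_k = (arg(w) + 360°k)/2 for k = 0, 1, ..., 1
Compute each root as (root modulus)(cos θ_k + i sin θ_k) using full-precision intermediates, then round to 4 decimal places.
Roots: -1.2496 + 1.6005i, 1.2496 - 1.6005i


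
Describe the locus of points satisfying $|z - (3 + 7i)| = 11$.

|z - z0| = r describes a circle centered at z0 with radius r
Here z0 = 3 + 7i and r = 11
Locus: Circle centered at (3, 7) with radius 11


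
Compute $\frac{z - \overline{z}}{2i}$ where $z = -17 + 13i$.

z - conjugate(z) = 2bi
(z - conjugate(z))/(2i) = 2bi/(2i) = b = 13


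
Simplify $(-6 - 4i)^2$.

(a + bi)^2 = a^2 - b^2 + 2abi
= (-6)^2 - (-4)^2 + 2*(-6)*(-4)i
= 20 + 48i


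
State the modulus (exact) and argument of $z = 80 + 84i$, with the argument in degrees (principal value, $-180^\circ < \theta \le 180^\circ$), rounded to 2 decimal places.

|z| = sqrt(80^2 + 84^2) = 116
arg(z) = arctan(b/a) = arctan(84/80) (quadrant-adjusted) = 46.40°


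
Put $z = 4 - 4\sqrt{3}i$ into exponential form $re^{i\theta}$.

r = |z| = sqrt((4)^2 + (-4*sqrt(3))^2) = sqrt(16 + 48) = sqrt(64) = 8
θ = arctan(b/a) = arctan(-6.9282/4) (quadrant-adjusted) = -60° = -π/3
z = 8e^(-i*π/3)


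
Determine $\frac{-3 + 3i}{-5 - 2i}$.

Multiply numerator and denominator by conjugate (-5 + 2i):
= (-3 + 3i)(-5 + 2i) / ((-5)^2 + (-2)^2)
= (9 - 21i) / 29
= 9/29 - (21/29)i


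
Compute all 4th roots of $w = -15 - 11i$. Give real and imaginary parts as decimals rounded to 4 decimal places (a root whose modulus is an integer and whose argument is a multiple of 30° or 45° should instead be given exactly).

|w| = sqrt(346) ≈ 18.601075, arg(w) ≈ 216.253838°
Root modulus = sqrt(346)^(1/4) ≈ 2.076751
Root arguments: θ_k = (arg(w) + 360°k)/4 for k = 0, 1, ..., 3
Compute each root as (root modulus)(cos θ_k + i sin θ_k) using full-precision intermediates, then round to 4 decimal places.
Roots: 1.2188 + 1.6815i, -1.6815 + 1.2188i, -1.2188 - 1.6815i, 1.6815 - 1.2188i


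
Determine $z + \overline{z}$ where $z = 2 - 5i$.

z + conjugate(z) = (a + bi) + (a - bi) = 2a
= 2 * 2 = 4


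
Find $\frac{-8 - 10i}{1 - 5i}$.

Multiply numerator and denominator by conjugate (1 + 5i):
= (-8 - 10i)(1 + 5i) / (1^2 + (-5)^2)
= (42 - 50i) / 26
Divide through by 2: (21 - 25i) / 13
= 21/13 - (25/13)i


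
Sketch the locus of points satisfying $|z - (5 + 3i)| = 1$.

|z - z0| = r describes a circle centered at z0 with radius r
Here z0 = 5 + 3i and r = 1
Locus: Circle centered at (5, 3) with radius 1


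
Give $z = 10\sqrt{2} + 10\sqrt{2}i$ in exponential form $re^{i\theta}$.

r = |z| = sqrt((10*sqrt(2))^2 + (10*sqrt(2))^2) = sqrt(200 + 200) = sqrt(400) = 20
θ = arctan(b/a) = arctan(14.1421/14.1421) (quadrant-adjusted) = 45° = π/4
z = 20e^(i*π/4)


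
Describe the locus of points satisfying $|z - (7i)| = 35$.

|z - z0| = r describes a circle centered at z0 with radius r
Here z0 = 7i and r = 35
Locus: Circle centered at (0, 7) with radius 35


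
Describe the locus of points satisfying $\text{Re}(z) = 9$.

Re(z) = x where z = x + yi; the equation x = 9 is satisfied by all points with that x-coordinate
Locus: Vertical line x = 9


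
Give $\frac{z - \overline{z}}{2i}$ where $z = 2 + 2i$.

z - conjugate(z) = 2bi
(z - conjugate(z))/(2i) = 2bi/(2i) = b = 2


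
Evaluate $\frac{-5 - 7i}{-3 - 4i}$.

Multiply numerator and denominator by conjugate (-3 + 4i):
= (-5 - 7i)(-3 + 4i) / ((-3)^2 + (-4)^2)
= (43 + i) / 25
= 43/25 + (1/25)i


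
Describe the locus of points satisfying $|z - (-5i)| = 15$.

|z - z0| = r describes a circle centered at z0 with radius r
Here z0 = -5i and r = 15
Locus: Circle centered at (0, -5) with radius 15


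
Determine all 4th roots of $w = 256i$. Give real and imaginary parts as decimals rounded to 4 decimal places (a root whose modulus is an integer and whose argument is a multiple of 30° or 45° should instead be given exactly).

|w| = 256, arg(w) = 90°
Root modulus = 256^(1/4) = 4
Root arguments: θ_k = (90° + 360°k)/4 for k = 0, 1, ..., 3
Compute each root as (root modulus)(cos θ_k + i sin θ_k) using full-precision intermediates, then round to 4 decimal places.
Roots: 3.6955 + 1.5307i, -1.5307 + 3.6955i, -3.6955 - 1.5307i, 1.5307 - 3.6955i


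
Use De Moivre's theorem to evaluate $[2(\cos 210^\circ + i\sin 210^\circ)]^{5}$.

By De Moivre: z^n = r^n(cos(nθ) + i sin(nθ))
= 2^5(cos(5*210°) + i sin(5*210°))
= 32(cos 330° + i sin 330°)
= 16*sqrt(3) - 16i


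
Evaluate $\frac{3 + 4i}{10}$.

Divisor is real, so divide each part by 10:
= 3/10 + (2/5)i


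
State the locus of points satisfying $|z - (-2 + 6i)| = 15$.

|z - z0| = r describes a circle centered at z0 with radius r
Here z0 = -2 + 6i and r = 15
Locus: Circle centered at (-2, 6) with radius 15
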